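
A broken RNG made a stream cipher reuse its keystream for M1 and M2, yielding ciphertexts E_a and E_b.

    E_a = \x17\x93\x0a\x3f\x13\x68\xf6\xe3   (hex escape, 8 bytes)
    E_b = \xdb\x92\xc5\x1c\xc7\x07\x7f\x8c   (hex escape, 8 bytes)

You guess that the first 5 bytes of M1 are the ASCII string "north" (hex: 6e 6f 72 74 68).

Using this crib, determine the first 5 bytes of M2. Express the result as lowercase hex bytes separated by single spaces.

First, E_a ⊕ E_b = (M1 ⊕ K) ⊕ (M2 ⊕ K) = M1 ⊕ M2, so the key drops out. Then M2 = (M1 ⊕ M2) ⊕ M1 over the first 5 bytes.
byte 0: (17 XOR db) XOR 6e = cc XOR 6e = a2
byte 1: (93 XOR 92) XOR 6f = 01 XOR 6f = 6e
byte 2: (0a XOR c5) XOR 72 = cf XOR 72 = bd
byte 3: (3f XOR 1c) XOR 74 = 23 XOR 74 = 57
byte 4: (13 XOR c7) XOR 68 = d4 XOR 68 = bc

a2 6e bd 57 bc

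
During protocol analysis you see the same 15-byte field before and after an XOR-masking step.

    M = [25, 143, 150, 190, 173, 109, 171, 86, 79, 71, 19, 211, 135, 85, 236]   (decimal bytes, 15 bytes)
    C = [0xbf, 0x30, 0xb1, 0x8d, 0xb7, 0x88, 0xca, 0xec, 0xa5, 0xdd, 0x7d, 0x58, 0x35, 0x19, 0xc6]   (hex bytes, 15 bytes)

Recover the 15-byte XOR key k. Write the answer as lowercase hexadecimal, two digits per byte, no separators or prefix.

Since C = M ⊕ k, XORing both sides with M gives k = M ⊕ C.
19 ^ bf = a6
8f ^ 30 = bf
96 ^ b1 = 27
be ^ 8d = 33
ad ^ b7 = 1a
6d ^ 88 = e5
ab ^ ca = 61
56 ^ ec = ba
4f ^ a5 = ea
47 ^ dd = 9a
13 ^ 7d = 6e
d3 ^ 58 = 8b
87 ^ 35 = b2
55 ^ 19 = 4c
ec ^ c6 = 2a

a6bf27331ae561baea9a6e8bb24c2a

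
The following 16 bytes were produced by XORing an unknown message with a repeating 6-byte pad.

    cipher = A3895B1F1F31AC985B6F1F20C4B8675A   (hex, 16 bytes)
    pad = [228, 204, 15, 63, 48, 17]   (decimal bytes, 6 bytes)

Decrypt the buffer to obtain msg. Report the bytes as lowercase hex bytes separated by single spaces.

47 45 54 20 2f 20 48 54 54 50 2f 31 20 74 68 65

The 6-byte key repeats, so the effective keystream is e4 cc 0f 3f 30 11 e4 cc 0f 3f 30 11 e4 cc 0f 3f.
byte 0: 10100011 xor 11100100 = 01000111
byte 1: 10001001 xor 11001100 = 01000101
byte 2: 01011011 xor 00001111 = 01010100
byte 3: 00011111 xor 00111111 = 00100000
byte 4: 00011111 xor 00110000 = 00101111
byte 5: 00110001 xor 00010001 = 00100000
byte 6: 10101100 xor 11100100 = 01001000
byte 7: 10011000 xor 11001100 = 01010100
byte 8: 01011011 xor 00001111 = 01010100
byte 9: 01101111 xor 00111111 = 01010000
byte 10: 00011111 xor 00110000 = 00101111
byte 11: 00100000 xor 00010001 = 00110001
byte 12: 11000100 xor 11100100 = 00100000
byte 13: 10111000 xor 11001100 = 01110100
byte 14: 01100111 xor 00001111 = 01101000
byte 15: 01011010 xor 00111111 = 01100101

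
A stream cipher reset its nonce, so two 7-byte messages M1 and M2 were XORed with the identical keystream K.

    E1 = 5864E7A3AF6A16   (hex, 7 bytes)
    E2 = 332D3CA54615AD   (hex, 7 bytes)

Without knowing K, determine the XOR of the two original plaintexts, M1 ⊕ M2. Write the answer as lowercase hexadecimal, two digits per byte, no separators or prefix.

6b49db06e97fbb

E1 ⊕ E2 = (M1 ⊕ K) ⊕ (M2 ⊕ K) = M1 ⊕ M2 — the shared key cancels under XOR.
01011000 ⊕ 00110011 = 01101011
01100100 ⊕ 00101101 = 01001001
11100111 ⊕ 00111100 = 11011011
10100011 ⊕ 10100101 = 00000110
10101111 ⊕ 01000110 = 11101001
01101010 ⊕ 00010101 = 01111111
00010110 ⊕ 10101101 = 10111011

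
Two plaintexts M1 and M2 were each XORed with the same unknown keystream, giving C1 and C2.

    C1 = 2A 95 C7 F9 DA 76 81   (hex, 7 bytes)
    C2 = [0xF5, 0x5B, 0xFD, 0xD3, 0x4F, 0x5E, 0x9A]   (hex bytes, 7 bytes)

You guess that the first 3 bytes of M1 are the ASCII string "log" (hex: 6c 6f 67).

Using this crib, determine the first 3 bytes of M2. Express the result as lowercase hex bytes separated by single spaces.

First, C1 ⊕ C2 = (M1 ⊕ K) ⊕ (M2 ⊕ K) = M1 ⊕ M2, so the key drops out. Then M2 = (M1 ⊕ M2) ⊕ M1 over the first 3 bytes.
byte 0: (2a XOR f5) XOR 6c = df XOR 6c = b3
byte 1: (95 XOR 5b) XOR 6f = ce XOR 6f = a1
byte 2: (c7 XOR fd) XOR 67 = 3a XOR 67 = 5d

b3 a1 5d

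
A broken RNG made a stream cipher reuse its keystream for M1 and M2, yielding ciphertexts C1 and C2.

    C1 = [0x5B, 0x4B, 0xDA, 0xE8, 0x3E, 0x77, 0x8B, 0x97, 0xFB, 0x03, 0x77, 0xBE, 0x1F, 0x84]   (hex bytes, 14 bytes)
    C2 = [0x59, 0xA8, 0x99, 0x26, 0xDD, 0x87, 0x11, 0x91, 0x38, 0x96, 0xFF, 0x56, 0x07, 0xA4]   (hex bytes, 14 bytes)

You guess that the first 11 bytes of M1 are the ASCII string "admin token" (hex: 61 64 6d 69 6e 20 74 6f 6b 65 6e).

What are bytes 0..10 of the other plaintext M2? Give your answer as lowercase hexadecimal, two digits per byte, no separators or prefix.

63872ea78dd0ee69a8f0e6

First, C1 ⊕ C2 = (M1 ⊕ K) ⊕ (M2 ⊕ K) = M1 ⊕ M2, so the key drops out. Then M2 = (M1 ⊕ M2) ⊕ M1 over the first 11 bytes.
byte 0: (5b ^ 59) ^ 61 = 02 ^ 61 = 63
byte 1: (4b ^ a8) ^ 64 = e3 ^ 64 = 87
byte 2: (da ^ 99) ^ 6d = 43 ^ 6d = 2e
byte 3: (e8 ^ 26) ^ 69 = ce ^ 69 = a7
byte 4: (3e ^ dd) ^ 6e = e3 ^ 6e = 8d
byte 5: (77 ^ 87) ^ 20 = f0 ^ 20 = d0
byte 6: (8b ^ 11) ^ 74 = 9a ^ 74 = ee
byte 7: (97 ^ 91) ^ 6f = 06 ^ 6f = 69
byte 8: (fb ^ 38) ^ 6b = c3 ^ 6b = a8
byte 9: (03 ^ 96) ^ 65 = 95 ^ 65 = f0
byte 10: (77 ^ ff) ^ 6e = 88 ^ 6e = e6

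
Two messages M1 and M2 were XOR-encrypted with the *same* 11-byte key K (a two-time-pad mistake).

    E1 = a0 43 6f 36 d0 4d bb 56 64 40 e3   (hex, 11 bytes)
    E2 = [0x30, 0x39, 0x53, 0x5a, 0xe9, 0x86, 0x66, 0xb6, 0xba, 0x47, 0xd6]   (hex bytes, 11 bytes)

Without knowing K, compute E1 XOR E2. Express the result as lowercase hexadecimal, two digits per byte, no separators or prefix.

E1 ⊕ E2 = (M1 ⊕ K) ⊕ (M2 ⊕ K) = M1 ⊕ M2 — the shared key cancels under XOR.
10100000 ^ 00110000 = 10010000
01000011 ^ 00111001 = 01111010
01101111 ^ 01010011 = 00111100
00110110 ^ 01011010 = 01101100
11010000 ^ 11101001 = 00111001
01001101 ^ 10000110 = 11001011
10111011 ^ 01100110 = 11011101
01010110 ^ 10110110 = 11100000
01100100 ^ 10111010 = 11011110
01000000 ^ 01000111 = 00000111
11100011 ^ 11010110 = 00110101

907a3c6c39cbdde0de0735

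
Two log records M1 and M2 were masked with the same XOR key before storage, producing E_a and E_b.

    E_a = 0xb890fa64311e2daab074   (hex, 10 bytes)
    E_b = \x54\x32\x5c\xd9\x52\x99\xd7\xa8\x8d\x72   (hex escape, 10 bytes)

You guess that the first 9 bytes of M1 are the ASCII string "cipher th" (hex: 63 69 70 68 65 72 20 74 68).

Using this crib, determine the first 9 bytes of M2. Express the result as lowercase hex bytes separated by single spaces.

First, E_a ⊕ E_b = (M1 ⊕ K) ⊕ (M2 ⊕ K) = M1 ⊕ M2, so the key drops out. Then M2 = (M1 ⊕ M2) ⊕ M1 over the first 9 bytes.
byte 0: (b8 ^ 54) ^ 63 = ec ^ 63 = 8f
byte 1: (90 ^ 32) ^ 69 = a2 ^ 69 = cb
byte 2: (fa ^ 5c) ^ 70 = a6 ^ 70 = d6
byte 3: (64 ^ d9) ^ 68 = bd ^ 68 = d5
byte 4: (31 ^ 52) ^ 65 = 63 ^ 65 = 06
byte 5: (1e ^ 99) ^ 72 = 87 ^ 72 = f5
byte 6: (2d ^ d7) ^ 20 = fa ^ 20 = da
byte 7: (aa ^ a8) ^ 74 = 02 ^ 74 = 76
byte 8: (b0 ^ 8d) ^ 68 = 3d ^ 68 = 55

8f cb d6 d5 06 f5 da 76 55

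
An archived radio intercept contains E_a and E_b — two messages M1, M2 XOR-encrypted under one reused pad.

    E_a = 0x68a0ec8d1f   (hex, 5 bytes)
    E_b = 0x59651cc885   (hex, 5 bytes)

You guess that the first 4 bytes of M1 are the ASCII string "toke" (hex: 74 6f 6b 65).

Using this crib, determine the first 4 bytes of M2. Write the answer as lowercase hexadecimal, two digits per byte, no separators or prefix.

45aa9b20

First, E_a ⊕ E_b = (M1 ⊕ K) ⊕ (M2 ⊕ K) = M1 ⊕ M2, so the key drops out. Then M2 = (M1 ⊕ M2) ⊕ M1 over the first 4 bytes.
byte 0: (68 ⊕ 59) ⊕ 74 = 31 ⊕ 74 = 45
byte 1: (a0 ⊕ 65) ⊕ 6f = c5 ⊕ 6f = aa
byte 2: (ec ⊕ 1c) ⊕ 6b = f0 ⊕ 6b = 9b
byte 3: (8d ⊕ c8) ⊕ 65 = 45 ⊕ 65 = 20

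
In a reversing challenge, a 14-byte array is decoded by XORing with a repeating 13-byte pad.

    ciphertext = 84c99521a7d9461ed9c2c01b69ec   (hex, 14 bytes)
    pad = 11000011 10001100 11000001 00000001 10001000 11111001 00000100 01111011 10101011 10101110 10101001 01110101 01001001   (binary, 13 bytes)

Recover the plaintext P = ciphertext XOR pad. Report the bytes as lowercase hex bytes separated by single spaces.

The 13-byte key repeats, so the effective keystream is c3 8c c1 01 88 f9 04 7b ab ae a9 75 49 c3.
byte 0: 84 xor c3 = 47
byte 1: c9 xor 8c = 45
byte 2: 95 xor c1 = 54
byte 3: 21 xor 01 = 20
byte 4: a7 xor 88 = 2f
byte 5: d9 xor f9 = 20
byte 6: 46 xor 04 = 42
byte 7: 1e xor 7b = 65
byte 8: d9 xor ab = 72
byte 9: c2 xor ae = 6c
byte 10: c0 xor a9 = 69
byte 11: 1b xor 75 = 6e
byte 12: 69 xor 49 = 20
byte 13: ec xor c3 = 2f

47 45 54 20 2f 20 42 65 72 6c 69 6e 20 2f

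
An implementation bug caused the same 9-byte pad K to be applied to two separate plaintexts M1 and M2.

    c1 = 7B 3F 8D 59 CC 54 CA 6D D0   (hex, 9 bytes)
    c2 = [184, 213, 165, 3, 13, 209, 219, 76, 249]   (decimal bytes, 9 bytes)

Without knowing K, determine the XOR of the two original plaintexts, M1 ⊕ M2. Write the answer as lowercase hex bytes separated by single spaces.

c1 ⊕ c2 = (M1 ⊕ K) ⊕ (M2 ⊕ K) = M1 ⊕ M2 — the shared key cancels under XOR.
7b ^ b8 = c3
3f ^ d5 = ea
8d ^ a5 = 28
59 ^ 03 = 5a
cc ^ 0d = c1
54 ^ d1 = 85
ca ^ db = 11
6d ^ 4c = 21
d0 ^ f9 = 29

c3 ea 28 5a c1 85 11 21 29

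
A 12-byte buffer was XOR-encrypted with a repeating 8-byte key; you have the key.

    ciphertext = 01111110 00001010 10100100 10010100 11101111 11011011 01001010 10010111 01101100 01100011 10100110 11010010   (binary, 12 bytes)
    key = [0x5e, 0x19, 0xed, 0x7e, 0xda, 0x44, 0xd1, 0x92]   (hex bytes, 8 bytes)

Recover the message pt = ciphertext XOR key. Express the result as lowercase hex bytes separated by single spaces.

20 13 49 ea 35 9f 9b 05 32 7a 4b ac

The 8-byte key repeats, so the effective keystream is 5e 19 ed 7e da 44 d1 92 5e 19 ed 7e.
byte 0: 7e ⊕ 5e = 20
byte 1: 0a ⊕ 19 = 13
byte 2: a4 ⊕ ed = 49
byte 3: 94 ⊕ 7e = ea
byte 4: ef ⊕ da = 35
byte 5: db ⊕ 44 = 9f
byte 6: 4a ⊕ d1 = 9b
byte 7: 97 ⊕ 92 = 05
byte 8: 6c ⊕ 5e = 32
byte 9: 63 ⊕ 19 = 7a
byte 10: a6 ⊕ ed = 4b
byte 11: d2 ⊕ 7e = ac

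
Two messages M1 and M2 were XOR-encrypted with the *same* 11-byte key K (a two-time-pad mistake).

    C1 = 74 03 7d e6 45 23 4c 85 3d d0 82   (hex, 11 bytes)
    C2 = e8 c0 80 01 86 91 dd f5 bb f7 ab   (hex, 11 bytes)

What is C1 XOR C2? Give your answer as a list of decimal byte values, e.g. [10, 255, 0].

[156, 195, 253, 231, 195, 178, 145, 112, 134, 39, 41]

C1 ⊕ C2 = (M1 ⊕ K) ⊕ (M2 ⊕ K) = M1 ⊕ M2 — the shared key cancels under XOR.
byte 0: 74 XOR e8 = 9c
byte 1: 03 XOR c0 = c3
byte 2: 7d XOR 80 = fd
byte 3: e6 XOR 01 = e7
byte 4: 45 XOR 86 = c3
byte 5: 23 XOR 91 = b2
byte 6: 4c XOR dd = 91
byte 7: 85 XOR f5 = 70
byte 8: 3d XOR bb = 86
byte 9: d0 XOR f7 = 27
byte 10: 82 XOR ab = 29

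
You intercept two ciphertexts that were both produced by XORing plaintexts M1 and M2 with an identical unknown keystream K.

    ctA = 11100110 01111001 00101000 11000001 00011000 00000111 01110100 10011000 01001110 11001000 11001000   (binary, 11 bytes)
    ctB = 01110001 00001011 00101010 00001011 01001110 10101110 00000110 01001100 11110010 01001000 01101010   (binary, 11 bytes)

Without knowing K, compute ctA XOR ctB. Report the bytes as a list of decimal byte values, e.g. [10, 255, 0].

ctA ⊕ ctB = (M1 ⊕ K) ⊕ (M2 ⊕ K) = M1 ⊕ M2 — the shared key cancels under XOR.
e6 ⊕ 71 = 97
79 ⊕ 0b = 72
28 ⊕ 2a = 02
c1 ⊕ 0b = ca
18 ⊕ 4e = 56
07 ⊕ ae = a9
74 ⊕ 06 = 72
98 ⊕ 4c = d4
4e ⊕ f2 = bc
c8 ⊕ 48 = 80
c8 ⊕ 6a = a2

[151, 114, 2, 202, 86, 169, 114, 212, 188, 128, 162]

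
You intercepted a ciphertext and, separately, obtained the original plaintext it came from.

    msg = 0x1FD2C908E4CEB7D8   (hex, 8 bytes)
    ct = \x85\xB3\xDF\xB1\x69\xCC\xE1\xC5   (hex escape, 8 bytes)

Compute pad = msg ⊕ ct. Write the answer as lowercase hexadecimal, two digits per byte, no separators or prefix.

9a6116b98d02561d

Since ct = msg ⊕ pad, XORing both sides with msg gives pad = msg ⊕ ct.
byte 0: 00011111 ^ 10000101 = 10011010
byte 1: 11010010 ^ 10110011 = 01100001
byte 2: 11001001 ^ 11011111 = 00010110
byte 3: 00001000 ^ 10110001 = 10111001
byte 4: 11100100 ^ 01101001 = 10001101
byte 5: 11001110 ^ 11001100 = 00000010
byte 6: 10110111 ^ 11100001 = 01010110
byte 7: 11011000 ^ 11000101 = 00011101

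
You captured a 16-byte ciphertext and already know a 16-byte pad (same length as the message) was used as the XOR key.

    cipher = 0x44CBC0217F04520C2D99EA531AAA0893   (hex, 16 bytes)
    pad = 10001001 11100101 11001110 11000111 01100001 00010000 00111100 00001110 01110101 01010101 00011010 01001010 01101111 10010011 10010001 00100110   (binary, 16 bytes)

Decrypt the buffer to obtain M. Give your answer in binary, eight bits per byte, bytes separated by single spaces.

11001101 00101110 00001110 11100110 00011110 00010100 01101110 00000010 01011000 11001100 11110000 00011001 01110101 00111001 10011001 10110101

 68 XOR 137 = 205
203 XOR 229 =  46
192 XOR 206 =  14
 33 XOR 199 = 230
127 XOR  97 =  30
  4 XOR  16 =  20
 82 XOR  60 = 110
 12 XOR  14 =   2
 45 XOR 117 =  88
153 XOR  85 = 204
234 XOR  26 = 240
 83 XOR  74 =  25
 26 XOR 111 = 117
170 XOR 147 =  57
  8 XOR 145 = 153
147 XOR  38 = 181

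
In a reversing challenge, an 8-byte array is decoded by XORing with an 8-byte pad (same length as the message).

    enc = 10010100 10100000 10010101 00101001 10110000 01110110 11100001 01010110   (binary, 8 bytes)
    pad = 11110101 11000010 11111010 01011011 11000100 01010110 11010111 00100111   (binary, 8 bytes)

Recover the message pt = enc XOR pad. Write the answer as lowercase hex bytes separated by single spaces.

61 62 6f 72 74 20 36 71

148 ⊕ 245 =  97
160 ⊕ 194 =  98
149 ⊕ 250 = 111
 41 ⊕  91 = 114
176 ⊕ 196 = 116
118 ⊕  86 =  32
225 ⊕ 215 =  54
 86 ⊕  39 = 113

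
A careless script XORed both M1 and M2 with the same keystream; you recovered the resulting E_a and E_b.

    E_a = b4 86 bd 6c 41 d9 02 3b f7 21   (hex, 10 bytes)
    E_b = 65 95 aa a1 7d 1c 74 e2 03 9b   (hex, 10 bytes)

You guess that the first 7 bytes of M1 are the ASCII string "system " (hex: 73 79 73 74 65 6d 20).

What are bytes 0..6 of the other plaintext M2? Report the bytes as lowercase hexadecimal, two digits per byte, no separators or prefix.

a26a64b959a856

First, E_a ⊕ E_b = (M1 ⊕ K) ⊕ (M2 ⊕ K) = M1 ⊕ M2, so the key drops out. Then M2 = (M1 ⊕ M2) ⊕ M1 over the first 7 bytes.
byte 0: (b4 ^ 65) ^ 73 = d1 ^ 73 = a2
byte 1: (86 ^ 95) ^ 79 = 13 ^ 79 = 6a
byte 2: (bd ^ aa) ^ 73 = 17 ^ 73 = 64
byte 3: (6c ^ a1) ^ 74 = cd ^ 74 = b9
byte 4: (41 ^ 7d) ^ 65 = 3c ^ 65 = 59
byte 5: (d9 ^ 1c) ^ 6d = c5 ^ 6d = a8
byte 6: (02 ^ 74) ^ 20 = 76 ^ 20 = 56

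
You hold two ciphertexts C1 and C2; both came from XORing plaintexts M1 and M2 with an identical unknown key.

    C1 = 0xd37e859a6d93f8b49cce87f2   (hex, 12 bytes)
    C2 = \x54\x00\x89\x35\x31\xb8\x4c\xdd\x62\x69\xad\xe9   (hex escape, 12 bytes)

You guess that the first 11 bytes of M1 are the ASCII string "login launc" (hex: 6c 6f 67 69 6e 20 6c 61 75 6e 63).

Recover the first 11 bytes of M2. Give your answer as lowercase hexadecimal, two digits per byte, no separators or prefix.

eb116bc6320bd8088bc949

First, C1 ⊕ C2 = (M1 ⊕ K) ⊕ (M2 ⊕ K) = M1 ⊕ M2, so the key drops out. Then M2 = (M1 ⊕ M2) ⊕ M1 over the first 11 bytes.
byte 0: (d3 xor 54) xor 6c = 87 xor 6c = eb
byte 1: (7e xor 00) xor 6f = 7e xor 6f = 11
byte 2: (85 xor 89) xor 67 = 0c xor 67 = 6b
byte 3: (9a xor 35) xor 69 = af xor 69 = c6
byte 4: (6d xor 31) xor 6e = 5c xor 6e = 32
byte 5: (93 xor b8) xor 20 = 2b xor 20 = 0b
byte 6: (f8 xor 4c) xor 6c = b4 xor 6c = d8
byte 7: (b4 xor dd) xor 61 = 69 xor 61 = 08
byte 8: (9c xor 62) xor 75 = fe xor 75 = 8b
byte 9: (ce xor 69) xor 6e = a7 xor 6e = c9
byte 10: (87 xor ad) xor 63 = 2a xor 63 = 49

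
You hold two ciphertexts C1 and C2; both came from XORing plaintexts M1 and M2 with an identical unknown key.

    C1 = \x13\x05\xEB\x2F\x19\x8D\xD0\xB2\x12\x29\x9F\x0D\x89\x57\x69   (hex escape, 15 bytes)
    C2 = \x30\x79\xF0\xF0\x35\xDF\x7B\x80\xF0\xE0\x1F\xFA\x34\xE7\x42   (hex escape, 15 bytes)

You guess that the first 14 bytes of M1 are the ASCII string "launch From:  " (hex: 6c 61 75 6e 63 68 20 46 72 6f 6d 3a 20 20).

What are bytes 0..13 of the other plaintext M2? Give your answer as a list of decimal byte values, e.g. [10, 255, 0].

First, C1 ⊕ C2 = (M1 ⊕ K) ⊕ (M2 ⊕ K) = M1 ⊕ M2, so the key drops out. Then M2 = (M1 ⊕ M2) ⊕ M1 over the first 14 bytes.
byte 0: (13 XOR 30) XOR 6c = 23 XOR 6c = 4f
byte 1: (05 XOR 79) XOR 61 = 7c XOR 61 = 1d
byte 2: (eb XOR f0) XOR 75 = 1b XOR 75 = 6e
byte 3: (2f XOR f0) XOR 6e = df XOR 6e = b1
byte 4: (19 XOR 35) XOR 63 = 2c XOR 63 = 4f
byte 5: (8d XOR df) XOR 68 = 52 XOR 68 = 3a
byte 6: (d0 XOR 7b) XOR 20 = ab XOR 20 = 8b
byte 7: (b2 XOR 80) XOR 46 = 32 XOR 46 = 74
byte 8: (12 XOR f0) XOR 72 = e2 XOR 72 = 90
byte 9: (29 XOR e0) XOR 6f = c9 XOR 6f = a6
byte 10: (9f XOR 1f) XOR 6d = 80 XOR 6d = ed
byte 11: (0d XOR fa) XOR 3a = f7 XOR 3a = cd
byte 12: (89 XOR 34) XOR 20 = bd XOR 20 = 9d
byte 13: (57 XOR e7) XOR 20 = b0 XOR 20 = 90

[79, 29, 110, 177, 79, 58, 139, 116, 144, 166, 237, 205, 157, 144]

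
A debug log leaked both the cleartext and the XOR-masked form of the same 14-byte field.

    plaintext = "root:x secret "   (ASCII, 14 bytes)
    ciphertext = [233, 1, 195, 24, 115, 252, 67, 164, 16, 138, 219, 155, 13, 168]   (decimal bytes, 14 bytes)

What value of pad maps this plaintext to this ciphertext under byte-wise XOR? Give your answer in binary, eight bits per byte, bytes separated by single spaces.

Since ciphertext = plaintext ⊕ pad, XORing both sides with plaintext gives pad = plaintext ⊕ ciphertext.
72 ^ e9 = 9b
6f ^ 01 = 6e
6f ^ c3 = ac
74 ^ 18 = 6c
3a ^ 73 = 49
78 ^ fc = 84
20 ^ 43 = 63
73 ^ a4 = d7
65 ^ 10 = 75
63 ^ 8a = e9
72 ^ db = a9
65 ^ 9b = fe
74 ^ 0d = 79
20 ^ a8 = 88

10011011 01101110 10101100 01101100 01001001 10000100 01100011 11010111 01110101 11101001 10101001 11111110 01111001 10001000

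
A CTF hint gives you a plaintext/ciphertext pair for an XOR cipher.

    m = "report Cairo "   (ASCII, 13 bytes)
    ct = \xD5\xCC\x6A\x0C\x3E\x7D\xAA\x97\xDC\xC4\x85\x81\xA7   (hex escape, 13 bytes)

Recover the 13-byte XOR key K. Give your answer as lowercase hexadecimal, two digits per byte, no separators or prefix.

a7a91a634c098ad4bdadf7ee87

Since ct = m ⊕ K, XORing both sides with m gives K = m ⊕ ct.
01110010 xor 11010101 = 10100111
01100101 xor 11001100 = 10101001
01110000 xor 01101010 = 00011010
01101111 xor 00001100 = 01100011
01110010 xor 00111110 = 01001100
01110100 xor 01111101 = 00001001
00100000 xor 10101010 = 10001010
01000011 xor 10010111 = 11010100
01100001 xor 11011100 = 10111101
01101001 xor 11000100 = 10101101
01110010 xor 10000101 = 11110111
01101111 xor 10000001 = 11101110
00100000 xor 10100111 = 10000111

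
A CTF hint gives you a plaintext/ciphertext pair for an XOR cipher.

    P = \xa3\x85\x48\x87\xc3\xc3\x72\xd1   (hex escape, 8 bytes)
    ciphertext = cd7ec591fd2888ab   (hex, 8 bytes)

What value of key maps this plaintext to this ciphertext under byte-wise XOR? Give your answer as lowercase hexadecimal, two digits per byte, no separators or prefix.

Since ciphertext = P ⊕ key, XORing both sides with P gives key = P ⊕ ciphertext.
a3 xor cd = 6e
85 xor 7e = fb
48 xor c5 = 8d
87 xor 91 = 16
c3 xor fd = 3e
c3 xor 28 = eb
72 xor 88 = fa
d1 xor ab = 7a

6efb8d163eebfa7a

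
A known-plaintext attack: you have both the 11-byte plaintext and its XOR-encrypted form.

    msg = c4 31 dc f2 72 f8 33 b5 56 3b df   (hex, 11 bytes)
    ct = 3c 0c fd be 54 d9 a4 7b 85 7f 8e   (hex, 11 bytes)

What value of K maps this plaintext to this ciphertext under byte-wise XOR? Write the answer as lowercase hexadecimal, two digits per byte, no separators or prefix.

Since ct = msg ⊕ K, XORing both sides with msg gives K = msg ⊕ ct.
byte 0: c4 xor 3c = f8
byte 1: 31 xor 0c = 3d
byte 2: dc xor fd = 21
byte 3: f2 xor be = 4c
byte 4: 72 xor 54 = 26
byte 5: f8 xor d9 = 21
byte 6: 33 xor a4 = 97
byte 7: b5 xor 7b = ce
byte 8: 56 xor 85 = d3
byte 9: 3b xor 7f = 44
byte 10: df xor 8e = 51

f83d214c262197ced34451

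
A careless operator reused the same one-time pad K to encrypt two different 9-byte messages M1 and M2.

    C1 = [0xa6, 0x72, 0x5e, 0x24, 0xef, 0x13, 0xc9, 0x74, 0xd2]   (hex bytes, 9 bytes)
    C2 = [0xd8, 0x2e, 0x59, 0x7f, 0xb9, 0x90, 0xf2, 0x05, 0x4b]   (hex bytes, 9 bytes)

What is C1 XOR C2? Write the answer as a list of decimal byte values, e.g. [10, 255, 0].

[126, 92, 7, 91, 86, 131, 59, 113, 153]

C1 ⊕ C2 = (M1 ⊕ K) ⊕ (M2 ⊕ K) = M1 ⊕ M2 — the shared key cancels under XOR.
a6 ⊕ d8 = 7e
72 ⊕ 2e = 5c
5e ⊕ 59 = 07
24 ⊕ 7f = 5b
ef ⊕ b9 = 56
13 ⊕ 90 = 83
c9 ⊕ f2 = 3b
74 ⊕ 05 = 71
d2 ⊕ 4b = 99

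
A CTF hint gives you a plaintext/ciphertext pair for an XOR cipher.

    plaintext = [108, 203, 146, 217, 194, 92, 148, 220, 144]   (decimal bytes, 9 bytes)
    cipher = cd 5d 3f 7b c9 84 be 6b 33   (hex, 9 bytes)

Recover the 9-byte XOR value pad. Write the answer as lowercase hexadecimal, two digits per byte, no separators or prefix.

Since cipher = plaintext ⊕ pad, XORing both sides with plaintext gives pad = plaintext ⊕ cipher.
108 ⊕ 205 = 161
203 ⊕  93 = 150
146 ⊕  63 = 173
217 ⊕ 123 = 162
194 ⊕ 201 =  11
 92 ⊕ 132 = 216
148 ⊕ 190 =  42
220 ⊕ 107 = 183
144 ⊕  51 = 163

a196ada20bd82ab7a3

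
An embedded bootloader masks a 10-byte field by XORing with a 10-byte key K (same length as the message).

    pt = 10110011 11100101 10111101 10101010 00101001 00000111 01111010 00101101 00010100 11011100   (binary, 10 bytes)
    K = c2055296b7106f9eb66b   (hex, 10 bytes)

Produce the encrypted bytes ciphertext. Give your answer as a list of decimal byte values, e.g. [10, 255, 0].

XOR is its own inverse, so applying the key byte-wise gives the result directly.
byte 0: 10110011 xor 11000010 = 01110001
byte 1: 11100101 xor 00000101 = 11100000
byte 2: 10111101 xor 01010010 = 11101111
byte 3: 10101010 xor 10010110 = 00111100
byte 4: 00101001 xor 10110111 = 10011110
byte 5: 00000111 xor 00010000 = 00010111
byte 6: 01111010 xor 01101111 = 00010101
byte 7: 00101101 xor 10011110 = 10110011
byte 8: 00010100 xor 10110110 = 10100010
byte 9: 11011100 xor 01101011 = 10110111

[113, 224, 239, 60, 158, 23, 21, 179, 162, 183]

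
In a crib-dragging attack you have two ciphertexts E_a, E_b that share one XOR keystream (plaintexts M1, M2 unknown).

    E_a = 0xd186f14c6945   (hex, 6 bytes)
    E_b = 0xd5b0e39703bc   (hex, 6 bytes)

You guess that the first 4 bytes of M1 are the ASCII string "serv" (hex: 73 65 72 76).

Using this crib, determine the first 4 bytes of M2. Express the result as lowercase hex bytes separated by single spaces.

First, E_a ⊕ E_b = (M1 ⊕ K) ⊕ (M2 ⊕ K) = M1 ⊕ M2, so the key drops out. Then M2 = (M1 ⊕ M2) ⊕ M1 over the first 4 bytes.
byte 0: (d1 ^ d5) ^ 73 = 04 ^ 73 = 77
byte 1: (86 ^ b0) ^ 65 = 36 ^ 65 = 53
byte 2: (f1 ^ e3) ^ 72 = 12 ^ 72 = 60
byte 3: (4c ^ 97) ^ 76 = db ^ 76 = ad

77 53 60 ad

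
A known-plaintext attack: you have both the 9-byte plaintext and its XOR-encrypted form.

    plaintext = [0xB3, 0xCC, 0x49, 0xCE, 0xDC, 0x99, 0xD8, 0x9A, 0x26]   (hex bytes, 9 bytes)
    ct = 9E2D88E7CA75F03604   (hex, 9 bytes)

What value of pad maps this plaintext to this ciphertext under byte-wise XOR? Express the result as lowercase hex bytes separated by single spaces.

Since ct = plaintext ⊕ pad, XORing both sides with plaintext gives pad = plaintext ⊕ ct.
byte 0: 10110011 xor 10011110 = 00101101
byte 1: 11001100 xor 00101101 = 11100001
byte 2: 01001001 xor 10001000 = 11000001
byte 3: 11001110 xor 11100111 = 00101001
byte 4: 11011100 xor 11001010 = 00010110
byte 5: 10011001 xor 01110101 = 11101100
byte 6: 11011000 xor 11110000 = 00101000
byte 7: 10011010 xor 00110110 = 10101100
byte 8: 00100110 xor 00000100 = 00100010

2d e1 c1 29 16 ec 28 ac 22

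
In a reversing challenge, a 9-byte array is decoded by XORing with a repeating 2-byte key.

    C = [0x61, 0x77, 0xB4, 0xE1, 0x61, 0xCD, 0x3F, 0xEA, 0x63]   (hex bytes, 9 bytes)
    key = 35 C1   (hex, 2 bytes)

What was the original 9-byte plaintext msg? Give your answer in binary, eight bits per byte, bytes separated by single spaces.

The 2-byte key repeats, so the effective keystream is 35 c1 35 c1 35 c1 35 c1 35.
byte 0: 01100001 XOR 00110101 = 01010100
byte 1: 01110111 XOR 11000001 = 10110110
byte 2: 10110100 XOR 00110101 = 10000001
byte 3: 11100001 XOR 11000001 = 00100000
byte 4: 01100001 XOR 00110101 = 01010100
byte 5: 11001101 XOR 11000001 = 00001100
byte 6: 00111111 XOR 00110101 = 00001010
byte 7: 11101010 XOR 11000001 = 00101011
byte 8: 01100011 XOR 00110101 = 01010110

01010100 10110110 10000001 00100000 01010100 00001100 00001010 00101011 01010110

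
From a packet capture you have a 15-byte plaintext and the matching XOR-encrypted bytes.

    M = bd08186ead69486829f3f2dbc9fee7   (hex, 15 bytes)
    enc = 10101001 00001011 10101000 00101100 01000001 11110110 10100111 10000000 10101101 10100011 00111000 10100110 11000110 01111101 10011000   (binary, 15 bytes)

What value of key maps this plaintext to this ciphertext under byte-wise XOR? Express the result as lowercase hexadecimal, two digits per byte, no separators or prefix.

1403b042ec9fefe88450ca7d0f837f

Since enc = M ⊕ key, XORing both sides with M gives key = M ⊕ enc.
byte 0: 189 xor 169 =  20
byte 1:   8 xor  11 =   3
byte 2:  24 xor 168 = 176
byte 3: 110 xor  44 =  66
byte 4: 173 xor  65 = 236
byte 5: 105 xor 246 = 159
byte 6:  72 xor 167 = 239
byte 7: 104 xor 128 = 232
byte 8:  41 xor 173 = 132
byte 9: 243 xor 163 =  80
byte 10: 242 xor  56 = 202
byte 11: 219 xor 166 = 125
byte 12: 201 xor 198 =  15
byte 13: 254 xor 125 = 131
byte 14: 231 xor 152 = 127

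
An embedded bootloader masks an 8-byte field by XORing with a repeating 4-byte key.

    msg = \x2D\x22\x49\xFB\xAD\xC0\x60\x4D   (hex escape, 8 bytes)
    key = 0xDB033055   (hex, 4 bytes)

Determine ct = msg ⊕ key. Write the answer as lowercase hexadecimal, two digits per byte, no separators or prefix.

f62179ae76c35018

The 4-byte key repeats, so the effective keystream is db 03 30 55 db 03 30 55.
byte 0: 00101101 XOR 11011011 = 11110110
byte 1: 00100010 XOR 00000011 = 00100001
byte 2: 01001001 XOR 00110000 = 01111001
byte 3: 11111011 XOR 01010101 = 10101110
byte 4: 10101101 XOR 11011011 = 01110110
byte 5: 11000000 XOR 00000011 = 11000011
byte 6: 01100000 XOR 00110000 = 01010000
byte 7: 01001101 XOR 01010101 = 00011000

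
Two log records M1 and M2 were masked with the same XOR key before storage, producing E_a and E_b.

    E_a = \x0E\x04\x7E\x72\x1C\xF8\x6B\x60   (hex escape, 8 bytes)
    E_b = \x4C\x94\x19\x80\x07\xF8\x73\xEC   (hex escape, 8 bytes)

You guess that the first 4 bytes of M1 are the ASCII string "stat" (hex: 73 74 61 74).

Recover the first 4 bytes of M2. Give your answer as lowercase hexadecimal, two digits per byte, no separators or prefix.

First, E_a ⊕ E_b = (M1 ⊕ K) ⊕ (M2 ⊕ K) = M1 ⊕ M2, so the key drops out. Then M2 = (M1 ⊕ M2) ⊕ M1 over the first 4 bytes.
byte 0: (0e ⊕ 4c) ⊕ 73 = 42 ⊕ 73 = 31
byte 1: (04 ⊕ 94) ⊕ 74 = 90 ⊕ 74 = e4
byte 2: (7e ⊕ 19) ⊕ 61 = 67 ⊕ 61 = 06
byte 3: (72 ⊕ 80) ⊕ 74 = f2 ⊕ 74 = 86

31e40686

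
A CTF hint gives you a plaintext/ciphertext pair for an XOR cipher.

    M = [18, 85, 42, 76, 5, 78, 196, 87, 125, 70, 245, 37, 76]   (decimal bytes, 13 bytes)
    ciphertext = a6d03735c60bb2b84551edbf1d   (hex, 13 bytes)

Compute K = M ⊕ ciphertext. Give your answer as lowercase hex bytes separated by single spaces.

Since ciphertext = M ⊕ K, XORing both sides with M gives K = M ⊕ ciphertext.
byte 0: 12 XOR a6 = b4
byte 1: 55 XOR d0 = 85
byte 2: 2a XOR 37 = 1d
byte 3: 4c XOR 35 = 79
byte 4: 05 XOR c6 = c3
byte 5: 4e XOR 0b = 45
byte 6: c4 XOR b2 = 76
byte 7: 57 XOR b8 = ef
byte 8: 7d XOR 45 = 38
byte 9: 46 XOR 51 = 17
byte 10: f5 XOR ed = 18
byte 11: 25 XOR bf = 9a
byte 12: 4c XOR 1d = 51

b4 85 1d 79 c3 45 76 ef 38 17 18 9a 51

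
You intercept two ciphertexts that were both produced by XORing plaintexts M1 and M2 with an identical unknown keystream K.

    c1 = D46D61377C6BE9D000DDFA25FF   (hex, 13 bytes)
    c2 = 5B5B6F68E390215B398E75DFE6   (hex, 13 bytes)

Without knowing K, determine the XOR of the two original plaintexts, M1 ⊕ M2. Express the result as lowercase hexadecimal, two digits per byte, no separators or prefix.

c1 ⊕ c2 = (M1 ⊕ K) ⊕ (M2 ⊕ K) = M1 ⊕ M2 — the shared key cancels under XOR.
byte 0: d4 XOR 5b = 8f
byte 1: 6d XOR 5b = 36
byte 2: 61 XOR 6f = 0e
byte 3: 37 XOR 68 = 5f
byte 4: 7c XOR e3 = 9f
byte 5: 6b XOR 90 = fb
byte 6: e9 XOR 21 = c8
byte 7: d0 XOR 5b = 8b
byte 8: 00 XOR 39 = 39
byte 9: dd XOR 8e = 53
byte 10: fa XOR 75 = 8f
byte 11: 25 XOR df = fa
byte 12: ff XOR e6 = 19

8f360e5f9ffbc88b39538ffa19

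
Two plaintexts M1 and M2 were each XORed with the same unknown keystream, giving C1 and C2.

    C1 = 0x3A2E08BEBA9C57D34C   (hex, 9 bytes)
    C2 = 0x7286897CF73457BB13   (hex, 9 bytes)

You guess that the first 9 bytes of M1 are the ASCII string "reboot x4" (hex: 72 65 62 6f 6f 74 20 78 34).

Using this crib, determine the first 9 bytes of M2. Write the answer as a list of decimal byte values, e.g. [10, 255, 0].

First, C1 ⊕ C2 = (M1 ⊕ K) ⊕ (M2 ⊕ K) = M1 ⊕ M2, so the key drops out. Then M2 = (M1 ⊕ M2) ⊕ M1 over the first 9 bytes.
byte 0: (3a ^ 72) ^ 72 = 48 ^ 72 = 3a
byte 1: (2e ^ 86) ^ 65 = a8 ^ 65 = cd
byte 2: (08 ^ 89) ^ 62 = 81 ^ 62 = e3
byte 3: (be ^ 7c) ^ 6f = c2 ^ 6f = ad
byte 4: (ba ^ f7) ^ 6f = 4d ^ 6f = 22
byte 5: (9c ^ 34) ^ 74 = a8 ^ 74 = dc
byte 6: (57 ^ 57) ^ 20 = 00 ^ 20 = 20
byte 7: (d3 ^ bb) ^ 78 = 68 ^ 78 = 10
byte 8: (4c ^ 13) ^ 34 = 5f ^ 34 = 6b

[58, 205, 227, 173, 34, 220, 32, 16, 107]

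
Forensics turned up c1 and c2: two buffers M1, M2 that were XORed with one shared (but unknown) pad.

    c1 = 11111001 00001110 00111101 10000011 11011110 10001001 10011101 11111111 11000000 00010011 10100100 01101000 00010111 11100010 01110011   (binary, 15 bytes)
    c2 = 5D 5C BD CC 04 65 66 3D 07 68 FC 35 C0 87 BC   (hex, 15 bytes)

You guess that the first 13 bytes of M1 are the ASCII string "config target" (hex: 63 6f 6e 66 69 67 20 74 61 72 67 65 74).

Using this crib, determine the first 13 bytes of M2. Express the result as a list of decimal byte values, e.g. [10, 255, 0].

[199, 61, 238, 41, 179, 139, 219, 182, 166, 9, 63, 56, 163]

First, c1 ⊕ c2 = (M1 ⊕ K) ⊕ (M2 ⊕ K) = M1 ⊕ M2, so the key drops out. Then M2 = (M1 ⊕ M2) ⊕ M1 over the first 13 bytes.
byte 0: (f9 ⊕ 5d) ⊕ 63 = a4 ⊕ 63 = c7
byte 1: (0e ⊕ 5c) ⊕ 6f = 52 ⊕ 6f = 3d
byte 2: (3d ⊕ bd) ⊕ 6e = 80 ⊕ 6e = ee
byte 3: (83 ⊕ cc) ⊕ 66 = 4f ⊕ 66 = 29
byte 4: (de ⊕ 04) ⊕ 69 = da ⊕ 69 = b3
byte 5: (89 ⊕ 65) ⊕ 67 = ec ⊕ 67 = 8b
byte 6: (9d ⊕ 66) ⊕ 20 = fb ⊕ 20 = db
byte 7: (ff ⊕ 3d) ⊕ 74 = c2 ⊕ 74 = b6
byte 8: (c0 ⊕ 07) ⊕ 61 = c7 ⊕ 61 = a6
byte 9: (13 ⊕ 68) ⊕ 72 = 7b ⊕ 72 = 09
byte 10: (a4 ⊕ fc) ⊕ 67 = 58 ⊕ 67 = 3f
byte 11: (68 ⊕ 35) ⊕ 65 = 5d ⊕ 65 = 38
byte 12: (17 ⊕ c0) ⊕ 74 = d7 ⊕ 74 = a3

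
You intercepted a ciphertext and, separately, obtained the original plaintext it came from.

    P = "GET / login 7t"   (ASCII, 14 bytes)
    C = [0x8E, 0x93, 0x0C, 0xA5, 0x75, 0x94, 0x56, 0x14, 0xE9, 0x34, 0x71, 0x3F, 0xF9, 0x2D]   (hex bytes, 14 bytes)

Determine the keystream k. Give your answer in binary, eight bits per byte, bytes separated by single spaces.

Since C = P ⊕ k, XORing both sides with P gives k = P ⊕ C.
byte 0:  71 ^ 142 = 201
byte 1:  69 ^ 147 = 214
byte 2:  84 ^  12 =  88
byte 3:  32 ^ 165 = 133
byte 4:  47 ^ 117 =  90
byte 5:  32 ^ 148 = 180
byte 6: 108 ^  86 =  58
byte 7: 111 ^  20 = 123
byte 8: 103 ^ 233 = 142
byte 9: 105 ^  52 =  93
byte 10: 110 ^ 113 =  31
byte 11:  32 ^  63 =  31
byte 12:  55 ^ 249 = 206
byte 13: 116 ^  45 =  89

11001001 11010110 01011000 10000101 01011010 10110100 00111010 01111011 10001110 01011101 00011111 00011111 11001110 01011001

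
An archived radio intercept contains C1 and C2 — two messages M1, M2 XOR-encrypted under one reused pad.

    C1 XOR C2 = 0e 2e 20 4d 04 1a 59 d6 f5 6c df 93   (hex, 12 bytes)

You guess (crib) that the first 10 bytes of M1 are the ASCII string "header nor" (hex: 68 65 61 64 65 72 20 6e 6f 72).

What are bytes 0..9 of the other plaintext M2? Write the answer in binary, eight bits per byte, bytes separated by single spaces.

Since C1 ⊕ C2 = M1 ⊕ M2, XORing with the guessed M1 bytes yields the corresponding M2 bytes: M2 = (C1 ⊕ C2) ⊕ M1.
0e XOR 68 = 66
2e XOR 65 = 4b
20 XOR 61 = 41
4d XOR 64 = 29
04 XOR 65 = 61
1a XOR 72 = 68
59 XOR 20 = 79
d6 XOR 6e = b8
f5 XOR 6f = 9a
6c XOR 72 = 1e

01100110 01001011 01000001 00101001 01100001 01101000 01111001 10111000 10011010 00011110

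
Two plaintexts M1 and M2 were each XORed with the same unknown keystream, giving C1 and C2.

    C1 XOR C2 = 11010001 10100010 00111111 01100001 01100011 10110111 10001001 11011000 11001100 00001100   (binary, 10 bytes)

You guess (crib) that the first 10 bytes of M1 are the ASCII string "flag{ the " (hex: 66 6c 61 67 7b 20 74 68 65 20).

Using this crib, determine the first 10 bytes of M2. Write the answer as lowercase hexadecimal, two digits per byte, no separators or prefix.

b7ce5e061897fdb0a92c

Since C1 ⊕ C2 = M1 ⊕ M2, XORing with the guessed M1 bytes yields the corresponding M2 bytes: M2 = (C1 ⊕ C2) ⊕ M1.
209 XOR 102 = 183
162 XOR 108 = 206
 63 XOR  97 =  94
 97 XOR 103 =   6
 99 XOR 123 =  24
183 XOR  32 = 151
137 XOR 116 = 253
216 XOR 104 = 176
204 XOR 101 = 169
 12 XOR  32 =  44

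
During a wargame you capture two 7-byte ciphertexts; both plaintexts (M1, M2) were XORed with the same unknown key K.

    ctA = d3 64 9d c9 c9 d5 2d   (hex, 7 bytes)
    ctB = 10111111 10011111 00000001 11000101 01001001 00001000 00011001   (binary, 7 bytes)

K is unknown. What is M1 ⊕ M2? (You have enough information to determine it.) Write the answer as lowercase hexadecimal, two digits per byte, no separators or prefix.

ctA ⊕ ctB = (M1 ⊕ K) ⊕ (M2 ⊕ K) = M1 ⊕ M2 — the shared key cancels under XOR.
d3 ⊕ bf = 6c
64 ⊕ 9f = fb
9d ⊕ 01 = 9c
c9 ⊕ c5 = 0c
c9 ⊕ 49 = 80
d5 ⊕ 08 = dd
2d ⊕ 19 = 34

6cfb9c0c80dd34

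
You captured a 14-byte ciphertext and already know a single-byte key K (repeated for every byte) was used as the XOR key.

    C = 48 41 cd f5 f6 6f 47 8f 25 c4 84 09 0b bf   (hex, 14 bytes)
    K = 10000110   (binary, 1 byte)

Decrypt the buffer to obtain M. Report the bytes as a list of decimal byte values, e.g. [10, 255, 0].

The 1-byte key repeats, so the effective keystream is 86 86 86 86 86 86 86 86 86 86 86 86 86 86.
byte 0:  72 ^ 134 = 206
byte 1:  65 ^ 134 = 199
byte 2: 205 ^ 134 =  75
byte 3: 245 ^ 134 = 115
byte 4: 246 ^ 134 = 112
byte 5: 111 ^ 134 = 233
byte 6:  71 ^ 134 = 193
byte 7: 143 ^ 134 =   9
byte 8:  37 ^ 134 = 163
byte 9: 196 ^ 134 =  66
byte 10: 132 ^ 134 =   2
byte 11:   9 ^ 134 = 143
byte 12:  11 ^ 134 = 141
byte 13: 191 ^ 134 =  57

[206, 199, 75, 115, 112, 233, 193, 9, 163, 66, 2, 143, 141, 57]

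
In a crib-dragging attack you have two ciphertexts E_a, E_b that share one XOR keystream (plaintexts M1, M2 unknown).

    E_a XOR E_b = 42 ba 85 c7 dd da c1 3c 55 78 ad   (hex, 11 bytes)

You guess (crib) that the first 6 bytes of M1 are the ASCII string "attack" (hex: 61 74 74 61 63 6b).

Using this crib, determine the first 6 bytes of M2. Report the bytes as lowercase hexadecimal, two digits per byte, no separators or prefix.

Since E_a ⊕ E_b = M1 ⊕ M2, XORing with the guessed M1 bytes yields the corresponding M2 bytes: M2 = (E_a ⊕ E_b) ⊕ M1.
01000010 ⊕ 01100001 = 00100011
10111010 ⊕ 01110100 = 11001110
10000101 ⊕ 01110100 = 11110001
11000111 ⊕ 01100001 = 10100110
11011101 ⊕ 01100011 = 10111110
11011010 ⊕ 01101011 = 10110001

23cef1a6beb1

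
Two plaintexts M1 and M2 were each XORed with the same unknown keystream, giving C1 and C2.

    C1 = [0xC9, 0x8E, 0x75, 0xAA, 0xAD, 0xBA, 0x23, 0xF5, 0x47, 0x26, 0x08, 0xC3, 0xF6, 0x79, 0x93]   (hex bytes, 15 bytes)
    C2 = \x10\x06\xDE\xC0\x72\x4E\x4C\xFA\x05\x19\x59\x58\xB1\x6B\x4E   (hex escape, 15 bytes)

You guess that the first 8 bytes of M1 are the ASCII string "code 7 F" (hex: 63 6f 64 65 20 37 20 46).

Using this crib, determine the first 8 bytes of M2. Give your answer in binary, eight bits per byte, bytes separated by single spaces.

First, C1 ⊕ C2 = (M1 ⊕ K) ⊕ (M2 ⊕ K) = M1 ⊕ M2, so the key drops out. Then M2 = (M1 ⊕ M2) ⊕ M1 over the first 8 bytes.
byte 0: (c9 ⊕ 10) ⊕ 63 = d9 ⊕ 63 = ba
byte 1: (8e ⊕ 06) ⊕ 6f = 88 ⊕ 6f = e7
byte 2: (75 ⊕ de) ⊕ 64 = ab ⊕ 64 = cf
byte 3: (aa ⊕ c0) ⊕ 65 = 6a ⊕ 65 = 0f
byte 4: (ad ⊕ 72) ⊕ 20 = df ⊕ 20 = ff
byte 5: (ba ⊕ 4e) ⊕ 37 = f4 ⊕ 37 = c3
byte 6: (23 ⊕ 4c) ⊕ 20 = 6f ⊕ 20 = 4f
byte 7: (f5 ⊕ fa) ⊕ 46 = 0f ⊕ 46 = 49

10111010 11100111 11001111 00001111 11111111 11000011 01001111 01001001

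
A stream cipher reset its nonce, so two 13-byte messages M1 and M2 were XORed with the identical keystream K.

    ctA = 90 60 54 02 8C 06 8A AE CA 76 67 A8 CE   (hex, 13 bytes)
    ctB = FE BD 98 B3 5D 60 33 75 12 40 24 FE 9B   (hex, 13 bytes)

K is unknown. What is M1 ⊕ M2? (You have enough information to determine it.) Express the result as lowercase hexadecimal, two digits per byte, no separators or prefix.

ctA ⊕ ctB = (M1 ⊕ K) ⊕ (M2 ⊕ K) = M1 ⊕ M2 — the shared key cancels under XOR.
90 XOR fe = 6e
60 XOR bd = dd
54 XOR 98 = cc
02 XOR b3 = b1
8c XOR 5d = d1
06 XOR 60 = 66
8a XOR 33 = b9
ae XOR 75 = db
ca XOR 12 = d8
76 XOR 40 = 36
67 XOR 24 = 43
a8 XOR fe = 56
ce XOR 9b = 55

6eddccb1d166b9dbd836435655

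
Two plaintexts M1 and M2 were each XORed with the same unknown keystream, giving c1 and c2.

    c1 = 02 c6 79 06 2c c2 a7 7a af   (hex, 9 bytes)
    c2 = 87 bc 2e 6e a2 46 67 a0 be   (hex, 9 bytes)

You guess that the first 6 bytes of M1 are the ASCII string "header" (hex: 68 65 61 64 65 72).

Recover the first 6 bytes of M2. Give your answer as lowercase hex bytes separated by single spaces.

ed 1f 36 0c eb f6

First, c1 ⊕ c2 = (M1 ⊕ K) ⊕ (M2 ⊕ K) = M1 ⊕ M2, so the key drops out. Then M2 = (M1 ⊕ M2) ⊕ M1 over the first 6 bytes.
byte 0: (02 xor 87) xor 68 = 85 xor 68 = ed
byte 1: (c6 xor bc) xor 65 = 7a xor 65 = 1f
byte 2: (79 xor 2e) xor 61 = 57 xor 61 = 36
byte 3: (06 xor 6e) xor 64 = 68 xor 64 = 0c
byte 4: (2c xor a2) xor 65 = 8e xor 65 = eb
byte 5: (c2 xor 46) xor 72 = 84 xor 72 = f6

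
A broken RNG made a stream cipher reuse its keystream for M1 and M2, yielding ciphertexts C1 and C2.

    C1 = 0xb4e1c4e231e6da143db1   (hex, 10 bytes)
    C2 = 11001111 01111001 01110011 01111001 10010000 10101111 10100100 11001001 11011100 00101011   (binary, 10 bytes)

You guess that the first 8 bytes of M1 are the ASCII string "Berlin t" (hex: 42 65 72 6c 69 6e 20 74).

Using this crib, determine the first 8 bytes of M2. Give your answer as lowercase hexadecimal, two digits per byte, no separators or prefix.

39fdc5f7c8275ea9

First, C1 ⊕ C2 = (M1 ⊕ K) ⊕ (M2 ⊕ K) = M1 ⊕ M2, so the key drops out. Then M2 = (M1 ⊕ M2) ⊕ M1 over the first 8 bytes.
byte 0: (b4 ^ cf) ^ 42 = 7b ^ 42 = 39
byte 1: (e1 ^ 79) ^ 65 = 98 ^ 65 = fd
byte 2: (c4 ^ 73) ^ 72 = b7 ^ 72 = c5
byte 3: (e2 ^ 79) ^ 6c = 9b ^ 6c = f7
byte 4: (31 ^ 90) ^ 69 = a1 ^ 69 = c8
byte 5: (e6 ^ af) ^ 6e = 49 ^ 6e = 27
byte 6: (da ^ a4) ^ 20 = 7e ^ 20 = 5e
byte 7: (14 ^ c9) ^ 74 = dd ^ 74 = a9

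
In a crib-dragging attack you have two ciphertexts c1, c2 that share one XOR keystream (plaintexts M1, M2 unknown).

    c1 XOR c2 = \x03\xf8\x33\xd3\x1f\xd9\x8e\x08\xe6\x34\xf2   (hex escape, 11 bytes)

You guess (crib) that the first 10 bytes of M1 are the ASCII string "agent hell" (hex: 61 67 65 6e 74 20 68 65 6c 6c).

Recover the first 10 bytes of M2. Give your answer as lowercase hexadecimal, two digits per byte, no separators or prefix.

Since c1 ⊕ c2 = M1 ⊕ M2, XORing with the guessed M1 bytes yields the corresponding M2 bytes: M2 = (c1 ⊕ c2) ⊕ M1.
00000011 ⊕ 01100001 = 01100010
11111000 ⊕ 01100111 = 10011111
00110011 ⊕ 01100101 = 01010110
11010011 ⊕ 01101110 = 10111101
00011111 ⊕ 01110100 = 01101011
11011001 ⊕ 00100000 = 11111001
10001110 ⊕ 01101000 = 11100110
00001000 ⊕ 01100101 = 01101101
11100110 ⊕ 01101100 = 10001010
00110100 ⊕ 01101100 = 01011000

629f56bd6bf9e66d8a58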